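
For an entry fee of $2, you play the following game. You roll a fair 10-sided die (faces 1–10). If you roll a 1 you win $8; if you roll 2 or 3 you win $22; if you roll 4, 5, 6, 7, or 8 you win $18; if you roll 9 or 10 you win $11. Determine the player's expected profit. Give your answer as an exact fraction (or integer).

72/5 dollars

E[payout] = (1/10)·8 + (1/5)·11 + (1/2)·18 + (1/5)·22 = 82/5
Expected profit = 82/5 − 2 = 72/5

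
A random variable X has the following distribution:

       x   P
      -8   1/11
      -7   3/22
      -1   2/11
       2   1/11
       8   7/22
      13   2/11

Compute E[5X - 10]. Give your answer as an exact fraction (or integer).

135/22

E[5x-10] = (1/11)·(-50) + (3/22)·(-45) + (2/11)·(-15) + (1/11)·0 + (7/22)·30 + (2/11)·55
     = 135/22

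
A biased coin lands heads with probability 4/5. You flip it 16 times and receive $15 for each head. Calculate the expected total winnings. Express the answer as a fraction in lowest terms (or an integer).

E[#heads] = 16·4/5 = 64/5 (linearity over flips).
E[winnings] = 15·64/5 = 192.

$192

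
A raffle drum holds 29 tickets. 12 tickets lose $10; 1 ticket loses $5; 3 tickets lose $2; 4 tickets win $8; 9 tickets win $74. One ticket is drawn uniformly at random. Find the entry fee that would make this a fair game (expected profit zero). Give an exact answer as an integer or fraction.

E[payout] = (12/29)·(-10) + (1/29)·(-5) + (3/29)·(-2) + (4/29)·8 + (9/29)·74 = 567/29
Fair fee = E[payout] = 567/29

567/29 dollars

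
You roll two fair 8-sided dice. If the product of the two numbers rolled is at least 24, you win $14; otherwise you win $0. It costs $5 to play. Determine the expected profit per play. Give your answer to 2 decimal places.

E[payout] = (5/8)·0 + (3/8)·14 = 21/4
Expected profit = 21/4 − 5 = 1/4 ≈ $0.25

$0.25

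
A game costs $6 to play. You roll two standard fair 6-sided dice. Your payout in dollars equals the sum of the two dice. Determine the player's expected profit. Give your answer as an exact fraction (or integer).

Distribution of the sum of the two dice: 2 w.p. 1/36, 3 w.p. 1/18, 4 w.p. 1/12, 5 w.p. 1/9, 6 w.p. 5/36, 7 w.p. 1/6, …
E[payout] = (1/36)·2 + (1/18)·3 + (1/12)·4 + (1/9)·5 + (5/36)·6 + (1/6)·7 + (5/36)·8 + (1/9)·9 + (1/12)·10 + (1/18)·11 + (1/36)·12 = 7
Expected profit = 7 − 6 = 1

$1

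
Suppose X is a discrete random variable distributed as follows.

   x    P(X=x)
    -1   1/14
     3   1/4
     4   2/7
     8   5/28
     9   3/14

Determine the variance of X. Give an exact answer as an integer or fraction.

E[X] = (1/14)·(-1) + (1/4)·3 + (2/7)·4 + (5/28)·8 + (3/14)·9 = 145/28
E[X²] = (1/14)·1 + (1/4)·9 + (2/7)·16 + (5/28)·64 + (3/14)·81 = 999/28
Var(X) = 999/28 − (145/28)² = 6947/784

6947/784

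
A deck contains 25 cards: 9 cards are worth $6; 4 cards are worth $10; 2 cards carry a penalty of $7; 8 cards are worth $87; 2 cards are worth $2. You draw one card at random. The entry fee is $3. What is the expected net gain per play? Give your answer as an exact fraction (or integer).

E[payout] = (9/25)·6 + (4/25)·10 + (2/25)·(-7) + (8/25)·87 + (2/25)·2 = 156/5
Expected profit = 156/5 − 3 = 141/5

141/5 dollars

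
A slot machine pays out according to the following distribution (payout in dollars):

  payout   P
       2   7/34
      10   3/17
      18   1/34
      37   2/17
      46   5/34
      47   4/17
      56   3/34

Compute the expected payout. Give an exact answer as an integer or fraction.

507/17 dollars

E[X] = (7/34)·2 + (3/17)·10 + (1/34)·18 + (2/17)·37 + (5/34)·46 + (4/17)·47 + (3/34)·56
     = 507/17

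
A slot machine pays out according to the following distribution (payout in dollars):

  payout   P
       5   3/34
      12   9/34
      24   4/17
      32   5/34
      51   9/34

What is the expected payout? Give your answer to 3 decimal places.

E[X] = (3/34)·5 + (9/34)·12 + (4/17)·24 + (5/34)·32 + (9/34)·51
     = 467/17 ≈ 27.471

$27.471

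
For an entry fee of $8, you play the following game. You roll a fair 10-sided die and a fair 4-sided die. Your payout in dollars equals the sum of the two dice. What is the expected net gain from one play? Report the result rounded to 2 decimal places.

Distribution of the sum of the two dice: 2 w.p. 1/40, 3 w.p. 1/20, 4 w.p. 3/40, 5 w.p. 1/10, 6 w.p. 1/10, 7 w.p. 1/10, …
E[payout] = (1/40)·2 + (1/20)·3 + (3/40)·4 + (1/10)·5 + (1/10)·6 + (1/10)·7 + (1/10)·8 + (1/10)·9 + (1/10)·10 + (1/10)·11 + (3/40)·12 + (1/20)·13 + (1/40)·14 = 8
Expected profit = 8 − 8 = 0 ≈ $0.00

$0.00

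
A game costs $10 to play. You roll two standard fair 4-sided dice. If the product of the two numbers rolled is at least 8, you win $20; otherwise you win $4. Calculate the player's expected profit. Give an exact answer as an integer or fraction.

E[payout] = (5/8)·4 + (3/8)·20 = 10
Expected profit = 10 − 10 = 0

$0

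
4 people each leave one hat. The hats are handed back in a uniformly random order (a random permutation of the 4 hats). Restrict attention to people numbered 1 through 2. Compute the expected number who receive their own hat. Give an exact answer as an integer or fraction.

1/2

Let Xᵢ = 1 if person i gets their own hat. For each i, P(Xᵢ=1) = 1/4.
By linearity of expectation, E[X₁+…+X_2] = 2·(1/4) = 1/2.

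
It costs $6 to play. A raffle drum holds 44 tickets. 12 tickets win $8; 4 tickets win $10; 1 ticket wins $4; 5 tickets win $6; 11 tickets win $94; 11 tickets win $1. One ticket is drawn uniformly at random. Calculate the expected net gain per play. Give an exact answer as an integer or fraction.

E[payout] = (12/44)·8 + (4/44)·10 + (1/44)·4 + (5/44)·6 + (11/44)·94 + (11/44)·1 = 1215/44
Expected profit = 1215/44 − 6 = 951/44

951/44 dollars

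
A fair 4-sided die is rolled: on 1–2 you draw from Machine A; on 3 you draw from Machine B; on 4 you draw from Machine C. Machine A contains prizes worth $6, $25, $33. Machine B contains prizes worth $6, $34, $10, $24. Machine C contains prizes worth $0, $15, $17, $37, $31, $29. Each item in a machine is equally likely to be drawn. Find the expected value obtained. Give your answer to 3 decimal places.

E[X | Machine A] = (6 + 25 + 33)/3 = 64/3
E[X | Machine B] = (6 + 34 + 10 + 24)/4 = 37/2
E[X | Machine C] = (0 + 15 + 17 + 37 + 31 + 29)/6 = 43/2
E[X] = (1/2)·64/3 + (1/4)·37/2 + (1/4)·43/2 = 62/3 ≈ 20.667

$20.667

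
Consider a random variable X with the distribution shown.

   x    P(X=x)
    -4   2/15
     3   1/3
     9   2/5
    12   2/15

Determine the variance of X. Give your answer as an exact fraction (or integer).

E[X] = (2/15)·(-4) + (1/3)·3 + (2/5)·9 + (2/15)·12 = 17/3
E[X²] = (2/15)·16 + (1/3)·9 + (2/5)·81 + (2/15)·144 = 851/15
Var(X) = 851/15 − (17/3)² = 1108/45

1108/45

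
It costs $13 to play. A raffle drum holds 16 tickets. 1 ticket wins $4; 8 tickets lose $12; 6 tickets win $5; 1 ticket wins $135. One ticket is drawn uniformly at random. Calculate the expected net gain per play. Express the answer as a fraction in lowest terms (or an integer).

-135/16 dollars

E[payout] = (1/16)·4 + (8/16)·(-12) + (6/16)·5 + (1/16)·135 = 73/16
Expected profit = 73/16 − 13 = -135/16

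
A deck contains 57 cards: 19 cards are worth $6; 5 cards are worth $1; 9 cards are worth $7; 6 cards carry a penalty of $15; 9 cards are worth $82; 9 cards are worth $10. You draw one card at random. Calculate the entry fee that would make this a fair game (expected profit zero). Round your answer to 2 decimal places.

$16.14

E[payout] = (19/57)·6 + (5/57)·1 + (9/57)·7 + (6/57)·(-15) + (9/57)·82 + (9/57)·10 = 920/57
Fair fee = E[payout] = 920/57 ≈ $16.14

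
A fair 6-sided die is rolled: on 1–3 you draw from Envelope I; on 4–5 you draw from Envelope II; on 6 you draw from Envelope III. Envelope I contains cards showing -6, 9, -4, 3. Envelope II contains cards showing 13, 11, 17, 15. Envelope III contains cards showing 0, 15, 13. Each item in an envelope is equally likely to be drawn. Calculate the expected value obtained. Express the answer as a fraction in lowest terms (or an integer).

233/36

E[X | Envelope I] = (-6 + 9 − 4 + 3)/4 = 1/2
E[X | Envelope II] = (13 + 11 + 17 + 15)/4 = 14
E[X | Envelope III] = (0 + 15 + 13)/3 = 28/3
E[X] = (1/2)·1/2 + (1/3)·14 + (1/6)·28/3 = 233/36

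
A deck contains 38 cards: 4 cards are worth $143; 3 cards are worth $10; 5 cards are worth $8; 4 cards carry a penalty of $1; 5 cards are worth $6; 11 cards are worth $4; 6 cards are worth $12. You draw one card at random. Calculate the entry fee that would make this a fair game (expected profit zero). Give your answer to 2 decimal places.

E[payout] = (4/38)·143 + (3/38)·10 + (5/38)·8 + (4/38)·(-1) + (5/38)·6 + (11/38)·4 + (6/38)·12 = 392/19
Fair fee = E[payout] = 392/19 ≈ $20.63

$20.63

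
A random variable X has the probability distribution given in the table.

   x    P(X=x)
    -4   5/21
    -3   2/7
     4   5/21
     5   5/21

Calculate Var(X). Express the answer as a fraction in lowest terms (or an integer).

E[X] = (5/21)·(-4) + (2/7)·(-3) + (5/21)·4 + (5/21)·5 = 1/3
E[X²] = (5/21)·16 + (2/7)·9 + (5/21)·16 + (5/21)·25 = 113/7
Var(X) = 113/7 − (1/3)² = 1010/63

1010/63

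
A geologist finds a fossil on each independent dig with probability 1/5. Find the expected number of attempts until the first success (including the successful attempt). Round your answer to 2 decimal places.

For a geometric distribution, E[trials] = 1/p = 1/(1/5) = 5.
≈ 5.00

5.00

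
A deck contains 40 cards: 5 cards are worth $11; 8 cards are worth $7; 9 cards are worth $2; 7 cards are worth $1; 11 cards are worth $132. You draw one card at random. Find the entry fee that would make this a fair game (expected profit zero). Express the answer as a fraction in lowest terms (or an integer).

397/10 dollars

E[payout] = (5/40)·11 + (8/40)·7 + (9/40)·2 + (7/40)·1 + (11/40)·132 = 397/10
Fair fee = E[payout] = 397/10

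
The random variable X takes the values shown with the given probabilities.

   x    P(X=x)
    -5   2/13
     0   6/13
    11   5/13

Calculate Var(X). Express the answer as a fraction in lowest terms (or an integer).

6490/169

E[X] = (2/13)·(-5) + (6/13)·0 + (5/13)·11 = 45/13
E[X²] = (2/13)·25 + (6/13)·0 + (5/13)·121 = 655/13
Var(X) = 655/13 − (45/13)² = 6490/169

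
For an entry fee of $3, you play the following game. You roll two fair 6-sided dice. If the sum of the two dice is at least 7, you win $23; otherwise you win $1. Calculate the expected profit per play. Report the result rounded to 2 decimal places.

$10.83

E[payout] = (5/12)·1 + (7/12)·23 = 83/6
Expected profit = 83/6 − 3 = 65/6 ≈ $10.83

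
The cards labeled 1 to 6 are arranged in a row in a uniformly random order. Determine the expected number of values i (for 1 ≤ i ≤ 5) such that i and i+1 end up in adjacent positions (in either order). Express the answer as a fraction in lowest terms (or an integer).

5/3

For each i ∈ {1,…,5}, let Xᵢ = 1 if i and i+1 are adjacent. P(Xᵢ=1) = 2·(6−1)!/6! = 2/6.
By linearity, E[ΣXᵢ] = (5)·(2/6) = 5/3.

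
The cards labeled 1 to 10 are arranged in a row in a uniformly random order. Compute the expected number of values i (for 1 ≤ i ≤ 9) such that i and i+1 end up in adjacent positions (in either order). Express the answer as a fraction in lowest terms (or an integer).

For each i ∈ {1,…,9}, let Xᵢ = 1 if i and i+1 are adjacent. P(Xᵢ=1) = 2·(10−1)!/10! = 2/10.
By linearity, E[ΣXᵢ] = (9)·(2/10) = 9/5.

9/5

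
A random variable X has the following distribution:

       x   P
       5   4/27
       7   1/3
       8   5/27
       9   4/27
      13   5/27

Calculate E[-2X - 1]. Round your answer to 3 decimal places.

E[-2x-1] = (4/27)·(-11) + (1/3)·(-15) + (5/27)·(-17) + (4/27)·(-19) + (5/27)·(-27)
     = -475/27 ≈ -17.593

-17.593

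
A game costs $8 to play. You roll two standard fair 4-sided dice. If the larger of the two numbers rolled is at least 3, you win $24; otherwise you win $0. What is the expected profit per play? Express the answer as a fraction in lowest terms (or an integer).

E[payout] = (1/4)·0 + (3/4)·24 = 18
Expected profit = 18 − 8 = 10

$10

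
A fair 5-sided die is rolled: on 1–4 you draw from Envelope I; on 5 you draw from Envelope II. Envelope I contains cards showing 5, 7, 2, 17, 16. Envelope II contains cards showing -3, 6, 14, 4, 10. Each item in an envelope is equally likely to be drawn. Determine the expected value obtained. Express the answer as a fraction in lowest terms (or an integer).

219/25

E[X | Envelope I] = (5 + 7 + 2 + 17 + 16)/5 = 47/5
E[X | Envelope II] = (-3 + 6 + 14 + 4 + 10)/5 = 31/5
E[X] = (4/5)·47/5 + (1/5)·31/5 = 219/25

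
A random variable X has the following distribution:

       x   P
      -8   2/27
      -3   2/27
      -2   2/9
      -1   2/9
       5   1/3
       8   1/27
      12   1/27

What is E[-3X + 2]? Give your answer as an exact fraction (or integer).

E[-3x+2] = (2/27)·26 + (2/27)·11 + (2/9)·8 + (2/9)·5 + (1/3)·(-13) + (1/27)·(-22) + (1/27)·(-34)
     = -7/9

-7/9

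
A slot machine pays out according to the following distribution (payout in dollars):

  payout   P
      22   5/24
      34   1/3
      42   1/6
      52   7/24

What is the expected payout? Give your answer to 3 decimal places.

$38.083

E[X] = (5/24)·22 + (1/3)·34 + (1/6)·42 + (7/24)·52
     = 457/12 ≈ 38.083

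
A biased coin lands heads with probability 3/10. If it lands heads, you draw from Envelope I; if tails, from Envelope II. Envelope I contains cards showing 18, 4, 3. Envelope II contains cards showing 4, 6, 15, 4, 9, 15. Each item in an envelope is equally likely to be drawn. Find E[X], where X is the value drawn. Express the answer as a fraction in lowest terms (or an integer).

E[X | Envelope I] = (18 + 4 + 3)/3 = 25/3
E[X | Envelope II] = (4 + 6 + 15 + 4 + 9 + 15)/6 = 53/6
E[X] = (3/10)·25/3 + (7/10)·53/6 = 521/60

521/60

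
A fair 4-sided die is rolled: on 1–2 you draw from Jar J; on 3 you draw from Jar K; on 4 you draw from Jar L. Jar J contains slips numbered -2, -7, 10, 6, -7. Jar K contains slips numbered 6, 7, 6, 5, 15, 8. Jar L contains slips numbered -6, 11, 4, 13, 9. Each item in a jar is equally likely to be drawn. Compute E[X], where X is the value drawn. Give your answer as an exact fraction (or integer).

421/120

E[X | Jar J] = (-2 − 7 + 10 + 6 − 7)/5 = 0
E[X | Jar K] = (6 + 7 + 6 + 5 + 15 + 8)/6 = 47/6
E[X | Jar L] = (-6 + 11 + 4 + 13 + 9)/5 = 31/5
E[X] = (1/2)·0 + (1/4)·47/6 + (1/4)·31/5 = 421/120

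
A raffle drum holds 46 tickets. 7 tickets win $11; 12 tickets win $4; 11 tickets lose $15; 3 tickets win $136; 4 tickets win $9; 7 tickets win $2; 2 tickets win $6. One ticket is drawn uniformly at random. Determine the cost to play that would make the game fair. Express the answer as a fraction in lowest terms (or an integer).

E[payout] = (7/46)·11 + (12/46)·4 + (11/46)·(-15) + (3/46)·136 + (4/46)·9 + (7/46)·2 + (2/46)·6 = 215/23
Fair fee = E[payout] = 215/23

215/23 dollars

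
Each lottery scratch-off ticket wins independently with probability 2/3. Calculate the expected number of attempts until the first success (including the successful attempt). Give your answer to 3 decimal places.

For a geometric distribution, E[trials] = 1/p = 1/(2/3) = 3/2.
≈ 1.500

1.500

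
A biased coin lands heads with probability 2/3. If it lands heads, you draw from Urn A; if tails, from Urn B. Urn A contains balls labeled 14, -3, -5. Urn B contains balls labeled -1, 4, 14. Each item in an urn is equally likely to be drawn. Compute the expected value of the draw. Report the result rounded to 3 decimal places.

3.222

E[X | Urn A] = (14 − 3 − 5)/3 = 2
E[X | Urn B] = (-1 + 4 + 14)/3 = 17/3
E[X] = (2/3)·2 + (1/3)·17/3 = 29/9 ≈ 3.222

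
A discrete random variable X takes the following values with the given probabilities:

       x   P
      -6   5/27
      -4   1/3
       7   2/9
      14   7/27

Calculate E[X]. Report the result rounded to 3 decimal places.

2.741

E[X] = (5/27)·(-6) + (1/3)·(-4) + (2/9)·7 + (7/27)·14
     = 74/27 ≈ 2.741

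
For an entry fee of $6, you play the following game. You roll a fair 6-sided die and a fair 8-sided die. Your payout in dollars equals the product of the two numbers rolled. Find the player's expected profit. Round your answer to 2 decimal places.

$9.75

Distribution of the product of the two numbers rolled: 1 w.p. 1/48, 2 w.p. 1/24, 3 w.p. 1/24, 4 w.p. 1/16, 5 w.p. 1/24, 6 w.p. 1/12, …
E[payout] = (1/48)·1 + (1/24)·2 + (1/24)·3 + (1/16)·4 + (1/24)·5 + (1/12)·6 + (1/48)·7 + (1/16)·8 + (1/48)·9 + (1/24)·10 + (1/12)·12 + (1/48)·14 + (1/24)·15 + (1/24)·16 + (1/24)·18 + (1/24)·20 + (1/48)·21 + (1/16)·24 + (1/48)·25 + (1/48)·28 + (1/24)·30 + (1/48)·32 + (1/48)·35 + (1/48)·36 + (1/48)·40 + (1/48)·42 + (1/48)·48 = 63/4
Expected profit = 63/4 − 6 = 39/4 ≈ $9.75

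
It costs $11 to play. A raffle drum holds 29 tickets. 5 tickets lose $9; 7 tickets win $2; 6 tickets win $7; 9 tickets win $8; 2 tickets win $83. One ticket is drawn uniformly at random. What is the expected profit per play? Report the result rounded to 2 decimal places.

-$2.41

E[payout] = (5/29)·(-9) + (7/29)·2 + (6/29)·7 + (9/29)·8 + (2/29)·83 = 249/29
Expected profit = 249/29 − 11 = -70/29 ≈ -$2.41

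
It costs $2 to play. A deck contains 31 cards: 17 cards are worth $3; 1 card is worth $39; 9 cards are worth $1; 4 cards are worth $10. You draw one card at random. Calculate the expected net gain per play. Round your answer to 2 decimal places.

E[payout] = (17/31)·3 + (1/31)·39 + (9/31)·1 + (4/31)·10 = 139/31
Expected profit = 139/31 − 2 = 77/31 ≈ $2.48

$2.48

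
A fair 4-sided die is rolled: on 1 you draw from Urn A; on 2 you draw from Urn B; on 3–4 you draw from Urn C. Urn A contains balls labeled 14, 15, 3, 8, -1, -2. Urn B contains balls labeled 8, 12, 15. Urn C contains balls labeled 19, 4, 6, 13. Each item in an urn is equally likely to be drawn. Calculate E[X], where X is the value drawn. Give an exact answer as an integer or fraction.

E[X | Urn A] = (14 + 15 + 3 + 8 − 1 − 2)/6 = 37/6
E[X | Urn B] = (8 + 12 + 15)/3 = 35/3
E[X | Urn C] = (19 + 4 + 6 + 13)/4 = 21/2
E[X] = (1/4)·37/6 + (1/4)·35/3 + (1/2)·21/2 = 233/24

233/24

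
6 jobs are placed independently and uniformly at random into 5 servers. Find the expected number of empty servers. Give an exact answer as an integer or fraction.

4096/3125

Let Xⱼ=1 if server j is empty. P(Xⱼ=1) = ((5-1)/5)^6 = 4096/15625.
By linearity, E[#empty] = 5·4096/15625 = 4096/3125.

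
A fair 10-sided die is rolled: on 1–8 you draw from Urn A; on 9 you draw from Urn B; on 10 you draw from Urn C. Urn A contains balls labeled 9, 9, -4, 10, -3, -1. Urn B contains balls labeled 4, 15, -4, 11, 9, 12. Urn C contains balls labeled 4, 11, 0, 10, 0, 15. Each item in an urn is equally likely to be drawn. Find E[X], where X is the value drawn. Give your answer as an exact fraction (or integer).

247/60

E[X | Urn A] = (9 + 9 − 4 + 10 − 3 − 1)/6 = 10/3
E[X | Urn B] = (4 + 15 − 4 + 11 + 9 + 12)/6 = 47/6
E[X | Urn C] = (4 + 11 + 0 + 10 + 0 + 15)/6 = 20/3
E[X] = (4/5)·10/3 + (1/10)·47/6 + (1/10)·20/3 = 247/60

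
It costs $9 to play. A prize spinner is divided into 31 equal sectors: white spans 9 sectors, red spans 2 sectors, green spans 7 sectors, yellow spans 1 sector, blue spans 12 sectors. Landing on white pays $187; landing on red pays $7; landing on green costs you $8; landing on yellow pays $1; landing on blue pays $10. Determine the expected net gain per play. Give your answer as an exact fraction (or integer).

1483/31 dollars

E[payout] = (9/31)·187 + (2/31)·7 + (7/31)·(-8) + (1/31)·1 + (12/31)·10 = 1762/31
Expected profit = 1762/31 − 9 = 1483/31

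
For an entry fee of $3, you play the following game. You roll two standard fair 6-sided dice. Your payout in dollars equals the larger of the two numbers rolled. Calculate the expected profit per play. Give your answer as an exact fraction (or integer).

Distribution of the larger of the two numbers rolled: 1 w.p. 1/36, 2 w.p. 1/12, 3 w.p. 5/36, 4 w.p. 7/36, 5 w.p. 1/4, 6 w.p. 11/36
E[payout] = (1/36)·1 + (1/12)·2 + (5/36)·3 + (7/36)·4 + (1/4)·5 + (11/36)·6 = 161/36
Expected profit = 161/36 − 3 = 53/36

53/36 dollars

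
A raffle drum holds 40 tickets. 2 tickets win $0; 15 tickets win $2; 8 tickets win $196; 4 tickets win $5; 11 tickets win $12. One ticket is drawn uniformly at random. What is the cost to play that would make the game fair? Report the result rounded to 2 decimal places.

E[payout] = (2/40)·0 + (15/40)·2 + (8/40)·196 + (4/40)·5 + (11/40)·12 = 175/4
Fair fee = E[payout] = 175/4 ≈ $43.75

$43.75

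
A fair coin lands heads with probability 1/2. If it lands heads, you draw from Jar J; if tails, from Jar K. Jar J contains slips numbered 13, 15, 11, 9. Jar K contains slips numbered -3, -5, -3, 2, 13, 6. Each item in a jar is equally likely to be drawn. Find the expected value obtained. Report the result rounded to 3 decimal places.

6.833

E[X | Jar J] = (13 + 15 + 11 + 9)/4 = 12
E[X | Jar K] = (-3 − 5 − 3 + 2 + 13 + 6)/6 = 5/3
E[X] = (1/2)·12 + (1/2)·5/3 = 41/6 ≈ 6.833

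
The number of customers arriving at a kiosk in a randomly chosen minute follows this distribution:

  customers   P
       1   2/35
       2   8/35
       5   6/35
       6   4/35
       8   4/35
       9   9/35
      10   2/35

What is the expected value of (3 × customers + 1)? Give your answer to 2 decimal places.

18.57

E[3x+1] = (2/35)·4 + (8/35)·7 + (6/35)·16 + (4/35)·19 + (4/35)·25 + (9/35)·28 + (2/35)·31
     = 130/7 ≈ 18.57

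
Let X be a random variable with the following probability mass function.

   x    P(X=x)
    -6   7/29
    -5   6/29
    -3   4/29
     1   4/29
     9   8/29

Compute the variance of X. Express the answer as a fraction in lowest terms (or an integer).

E[X] = (7/29)·(-6) + (6/29)·(-5) + (4/29)·(-3) + (4/29)·1 + (8/29)·9 = -8/29
E[X²] = (7/29)·36 + (6/29)·25 + (4/29)·9 + (4/29)·1 + (8/29)·81 = 1090/29
Var(X) = 1090/29 − (-8/29)² = 31546/841

31546/841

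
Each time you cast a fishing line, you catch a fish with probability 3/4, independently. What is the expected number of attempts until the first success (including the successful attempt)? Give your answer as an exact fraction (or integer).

4/3

For a geometric distribution, E[trials] = 1/p = 1/(3/4) = 4/3.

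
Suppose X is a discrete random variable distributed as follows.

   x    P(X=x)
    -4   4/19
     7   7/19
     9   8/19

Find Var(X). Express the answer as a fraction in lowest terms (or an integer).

E[X] = (4/19)·(-4) + (7/19)·7 + (8/19)·9 = 105/19
E[X²] = (4/19)·16 + (7/19)·49 + (8/19)·81 = 1055/19
Var(X) = 1055/19 − (105/19)² = 9020/361

9020/361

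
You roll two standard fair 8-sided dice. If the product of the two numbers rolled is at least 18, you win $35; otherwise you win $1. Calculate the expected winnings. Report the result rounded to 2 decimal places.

E[payout] = (17/32)·1 + (15/32)·35 = 271/16
≈ $16.94

$16.94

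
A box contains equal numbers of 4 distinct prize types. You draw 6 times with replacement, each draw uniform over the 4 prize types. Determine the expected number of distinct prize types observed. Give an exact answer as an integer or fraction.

Let Xⱼ=1 if type j appears at least once. P(Xⱼ=1) = 1 − ((4−1)/4)^6 = 3367/4096.
E[#distinct] = 4·3367/4096 = 3367/1024.

3367/1024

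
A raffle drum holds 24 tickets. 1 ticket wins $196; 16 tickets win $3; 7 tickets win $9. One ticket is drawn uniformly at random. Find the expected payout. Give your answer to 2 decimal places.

E[payout] = (1/24)·196 + (16/24)·3 + (7/24)·9 = 307/24
≈ $12.79

$12.79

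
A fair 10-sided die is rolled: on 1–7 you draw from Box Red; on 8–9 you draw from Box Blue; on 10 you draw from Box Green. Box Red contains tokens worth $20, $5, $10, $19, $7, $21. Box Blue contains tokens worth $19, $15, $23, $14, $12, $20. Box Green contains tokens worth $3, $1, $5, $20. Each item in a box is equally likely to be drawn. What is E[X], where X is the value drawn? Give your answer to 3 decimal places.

$13.725

E[X | Box Red] = (20 + 5 + 10 + 19 + 7 + 21)/6 = 41/3
E[X | Box Blue] = (19 + 15 + 23 + 14 + 12 + 20)/6 = 103/6
E[X | Box Green] = (3 + 1 + 5 + 20)/4 = 29/4
E[X] = (7/10)·41/3 + (1/5)·103/6 + (1/10)·29/4 = 549/40 ≈ 13.725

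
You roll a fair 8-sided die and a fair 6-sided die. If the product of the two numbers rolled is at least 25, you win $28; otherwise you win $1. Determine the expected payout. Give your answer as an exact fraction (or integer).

E[payout] = (19/24)·1 + (5/24)·28 = 53/8

53/8 dollars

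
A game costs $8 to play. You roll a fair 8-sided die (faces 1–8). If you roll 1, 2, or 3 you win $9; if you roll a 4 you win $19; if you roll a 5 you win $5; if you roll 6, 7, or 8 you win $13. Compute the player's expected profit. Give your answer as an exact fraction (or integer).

E[payout] = (1/8)·5 + (3/8)·9 + (3/8)·13 + (1/8)·19 = 45/4
Expected profit = 45/4 − 8 = 13/4

13/4 dollars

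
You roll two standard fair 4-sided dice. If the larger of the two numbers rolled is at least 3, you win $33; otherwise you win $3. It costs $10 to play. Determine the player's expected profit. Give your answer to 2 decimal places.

$15.50

E[payout] = (1/4)·3 + (3/4)·33 = 51/2
Expected profit = 51/2 − 10 = 31/2 ≈ $15.50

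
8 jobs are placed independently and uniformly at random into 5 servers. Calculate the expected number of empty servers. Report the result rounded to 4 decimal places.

0.8389

Let Xⱼ=1 if server j is empty. P(Xⱼ=1) = ((5-1)/5)^8 = 65536/390625.
By linearity, E[#empty] = 5·65536/390625 = 65536/78125.
≈ 0.8389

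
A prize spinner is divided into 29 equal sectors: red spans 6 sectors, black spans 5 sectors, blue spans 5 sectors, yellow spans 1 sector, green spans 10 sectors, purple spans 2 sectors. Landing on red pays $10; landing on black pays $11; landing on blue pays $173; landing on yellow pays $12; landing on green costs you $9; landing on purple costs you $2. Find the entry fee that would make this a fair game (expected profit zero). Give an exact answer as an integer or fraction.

898/29 dollars

E[payout] = (6/29)·10 + (5/29)·11 + (5/29)·173 + (1/29)·12 + (10/29)·(-9) + (2/29)·(-2) = 898/29
Fair fee = E[payout] = 898/29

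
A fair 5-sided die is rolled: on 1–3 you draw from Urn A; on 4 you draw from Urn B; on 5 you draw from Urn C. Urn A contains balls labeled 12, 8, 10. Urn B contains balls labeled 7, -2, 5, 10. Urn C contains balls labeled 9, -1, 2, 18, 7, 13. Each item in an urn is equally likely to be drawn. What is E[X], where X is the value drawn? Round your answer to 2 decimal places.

8.60

E[X | Urn A] = (12 + 8 + 10)/3 = 10
E[X | Urn B] = (7 − 2 + 5 + 10)/4 = 5
E[X | Urn C] = (9 − 1 + 2 + 18 + 7 + 13)/6 = 8
E[X] = (3/5)·10 + (1/5)·5 + (1/5)·8 = 43/5 ≈ 8.60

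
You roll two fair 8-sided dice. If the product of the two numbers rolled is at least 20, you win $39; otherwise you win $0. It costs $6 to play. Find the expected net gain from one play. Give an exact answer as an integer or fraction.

177/16 dollars

E[payout] = (9/16)·0 + (7/16)·39 = 273/16
Expected profit = 273/16 − 6 = 177/16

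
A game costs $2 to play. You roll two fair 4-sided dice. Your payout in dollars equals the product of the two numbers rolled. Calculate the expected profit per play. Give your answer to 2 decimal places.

Distribution of the product of the two numbers rolled: 1 w.p. 1/16, 2 w.p. 1/8, 3 w.p. 1/8, 4 w.p. 3/16, 6 w.p. 1/8, 8 w.p. 1/8, …
E[payout] = (1/16)·1 + (1/8)·2 + (1/8)·3 + (3/16)·4 + (1/8)·6 + (1/8)·8 + (1/16)·9 + (1/8)·12 + (1/16)·16 = 25/4
Expected profit = 25/4 − 2 = 17/4 ≈ $4.25

$4.25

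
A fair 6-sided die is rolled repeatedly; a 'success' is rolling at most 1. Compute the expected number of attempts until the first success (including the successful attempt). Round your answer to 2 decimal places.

6.00

For a geometric distribution, E[trials] = 1/p = 1/(1/6) = 6.
≈ 6.00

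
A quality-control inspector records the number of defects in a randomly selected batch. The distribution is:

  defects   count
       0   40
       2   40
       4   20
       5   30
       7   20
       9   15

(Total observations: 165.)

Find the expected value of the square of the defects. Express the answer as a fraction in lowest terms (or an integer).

685/33

Total = 165, so P(defects=0) = 40/165, etc.
E[X²] = (8/33)·0 + (8/33)·4 + (4/33)·16 + (2/11)·25 + (4/33)·49 + (1/11)·81
     = 685/33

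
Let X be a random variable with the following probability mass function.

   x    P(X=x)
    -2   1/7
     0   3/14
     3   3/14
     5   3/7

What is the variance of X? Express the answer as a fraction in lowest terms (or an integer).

E[X] = (1/7)·(-2) + (3/14)·0 + (3/14)·3 + (3/7)·5 = 5/2
E[X²] = (1/7)·4 + (3/14)·0 + (3/14)·9 + (3/7)·25 = 185/14
Var(X) = 185/14 − (5/2)² = 195/28

195/28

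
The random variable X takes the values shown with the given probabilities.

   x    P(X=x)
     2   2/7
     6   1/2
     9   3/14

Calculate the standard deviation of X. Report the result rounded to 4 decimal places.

E[X] = 11/2, E[X²] = 73/2
Var(X) = E[X²] − (E[X])² = 73/2 − 121/4 = 25/4
SD(X) = √(25/4) ≈ 2.5000

2.5000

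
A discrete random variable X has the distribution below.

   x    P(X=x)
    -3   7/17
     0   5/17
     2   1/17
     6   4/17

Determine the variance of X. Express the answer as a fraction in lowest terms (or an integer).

3562/289

E[X] = (7/17)·(-3) + (5/17)·0 + (1/17)·2 + (4/17)·6 = 5/17
E[X²] = (7/17)·9 + (5/17)·0 + (1/17)·4 + (4/17)·36 = 211/17
Var(X) = 211/17 − (5/17)² = 3562/289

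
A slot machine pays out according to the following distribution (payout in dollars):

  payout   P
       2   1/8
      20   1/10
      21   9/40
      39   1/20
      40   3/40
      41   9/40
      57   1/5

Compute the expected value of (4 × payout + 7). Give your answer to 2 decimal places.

137.20

E[4x+7] = (1/8)·15 + (1/10)·87 + (9/40)·91 + (1/20)·163 + (3/40)·167 + (9/40)·171 + (1/5)·235
     = 686/5 ≈ 137.20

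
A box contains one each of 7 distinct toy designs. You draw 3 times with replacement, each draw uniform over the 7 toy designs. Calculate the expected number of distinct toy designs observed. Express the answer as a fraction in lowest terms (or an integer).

127/49

Let Xⱼ=1 if type j appears at least once. P(Xⱼ=1) = 1 − ((7−1)/7)^3 = 127/343.
E[#distinct] = 7·127/343 = 127/49.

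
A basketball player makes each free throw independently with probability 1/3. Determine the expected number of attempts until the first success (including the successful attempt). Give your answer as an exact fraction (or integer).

3

For a geometric distribution, E[trials] = 1/p = 1/(1/3) = 3.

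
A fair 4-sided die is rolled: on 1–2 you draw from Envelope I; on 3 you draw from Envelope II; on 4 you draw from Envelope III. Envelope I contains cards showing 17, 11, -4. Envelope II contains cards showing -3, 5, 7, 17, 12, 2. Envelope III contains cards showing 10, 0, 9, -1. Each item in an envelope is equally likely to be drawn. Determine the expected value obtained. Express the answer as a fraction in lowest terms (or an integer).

E[X | Envelope I] = (17 + 11 − 4)/3 = 8
E[X | Envelope II] = (-3 + 5 + 7 + 17 + 12 + 2)/6 = 20/3
E[X | Envelope III] = (10 + 0 + 9 − 1)/4 = 9/2
E[X] = (1/2)·8 + (1/4)·20/3 + (1/4)·9/2 = 163/24

163/24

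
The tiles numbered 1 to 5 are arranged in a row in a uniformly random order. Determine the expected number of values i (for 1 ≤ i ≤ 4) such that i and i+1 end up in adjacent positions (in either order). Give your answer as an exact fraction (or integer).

8/5

For each i ∈ {1,…,4}, let Xᵢ = 1 if i and i+1 are adjacent. P(Xᵢ=1) = 2·(5−1)!/5! = 2/5.
By linearity, E[ΣXᵢ] = (4)·(2/5) = 8/5.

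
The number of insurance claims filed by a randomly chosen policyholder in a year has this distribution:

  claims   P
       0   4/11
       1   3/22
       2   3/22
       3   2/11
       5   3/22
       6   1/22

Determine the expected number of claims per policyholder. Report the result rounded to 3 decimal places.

E[X] = (4/11)·0 + (3/22)·1 + (3/22)·2 + (2/11)·3 + (3/22)·5 + (1/22)·6
     = 21/11 ≈ 1.909

1.909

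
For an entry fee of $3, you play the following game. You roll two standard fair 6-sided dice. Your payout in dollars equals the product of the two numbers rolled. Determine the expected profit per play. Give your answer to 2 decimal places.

Distribution of the product of the two numbers rolled: 1 w.p. 1/36, 2 w.p. 1/18, 3 w.p. 1/18, 4 w.p. 1/12, 5 w.p. 1/18, 6 w.p. 1/9, …
E[payout] = (1/36)·1 + (1/18)·2 + (1/18)·3 + (1/12)·4 + (1/18)·5 + (1/9)·6 + (1/18)·8 + (1/36)·9 + (1/18)·10 + (1/9)·12 + (1/18)·15 + (1/36)·16 + (1/18)·18 + (1/18)·20 + (1/18)·24 + (1/36)·25 + (1/18)·30 + (1/36)·36 = 49/4
Expected profit = 49/4 − 3 = 37/4 ≈ $9.25

$9.25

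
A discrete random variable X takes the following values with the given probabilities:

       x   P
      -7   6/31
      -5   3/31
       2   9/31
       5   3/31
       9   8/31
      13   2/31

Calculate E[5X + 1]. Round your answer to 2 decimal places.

12.94

E[5x+1] = (6/31)·(-34) + (3/31)·(-24) + (9/31)·11 + (3/31)·26 + (8/31)·46 + (2/31)·66
     = 401/31 ≈ 12.94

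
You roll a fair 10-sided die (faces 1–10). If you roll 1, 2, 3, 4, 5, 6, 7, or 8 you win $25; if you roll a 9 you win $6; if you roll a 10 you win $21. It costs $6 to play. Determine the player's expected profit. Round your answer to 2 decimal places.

$16.70

E[payout] = (1/10)·6 + (1/10)·21 + (4/5)·25 = 227/10
Expected profit = 227/10 − 6 = 167/10 ≈ $16.70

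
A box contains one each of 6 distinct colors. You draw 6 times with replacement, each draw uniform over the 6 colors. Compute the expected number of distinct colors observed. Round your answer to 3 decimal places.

3.991

Let Xⱼ=1 if type j appears at least once. P(Xⱼ=1) = 1 − ((6−1)/6)^6 = 31031/46656.
E[#distinct] = 6·31031/46656 = 31031/7776.
≈ 3.991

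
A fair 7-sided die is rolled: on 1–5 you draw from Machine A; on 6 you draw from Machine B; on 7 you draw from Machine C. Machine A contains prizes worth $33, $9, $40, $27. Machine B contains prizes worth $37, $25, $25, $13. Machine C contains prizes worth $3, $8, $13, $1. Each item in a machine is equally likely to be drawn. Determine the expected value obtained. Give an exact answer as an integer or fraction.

E[X | Machine A] = (33 + 9 + 40 + 27)/4 = 109/4
E[X | Machine B] = (37 + 25 + 25 + 13)/4 = 25
E[X | Machine C] = (3 + 8 + 13 + 1)/4 = 25/4
E[X] = (5/7)·109/4 + (1/7)·25 + (1/7)·25/4 = 335/14

335/14 dollars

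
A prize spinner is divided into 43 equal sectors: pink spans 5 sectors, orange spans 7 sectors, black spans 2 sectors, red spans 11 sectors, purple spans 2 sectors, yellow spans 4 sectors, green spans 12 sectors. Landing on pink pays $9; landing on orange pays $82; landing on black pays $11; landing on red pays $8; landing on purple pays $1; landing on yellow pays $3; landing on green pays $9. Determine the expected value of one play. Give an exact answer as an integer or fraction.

E[payout] = (5/43)·9 + (7/43)·82 + (2/43)·11 + (11/43)·8 + (2/43)·1 + (4/43)·3 + (12/43)·9 = 851/43

851/43 dollars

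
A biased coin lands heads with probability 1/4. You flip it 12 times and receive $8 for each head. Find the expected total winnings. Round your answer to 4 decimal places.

$24.0000

E[#heads] = 12·1/4 = 3 (linearity over flips).
E[winnings] = 8·3 = 24.
≈ 24.0000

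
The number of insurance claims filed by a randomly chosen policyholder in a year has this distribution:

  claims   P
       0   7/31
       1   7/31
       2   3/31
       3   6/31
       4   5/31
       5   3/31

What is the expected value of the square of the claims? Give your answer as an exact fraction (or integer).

E[X²] = (7/31)·0 + (7/31)·1 + (3/31)·4 + (6/31)·9 + (5/31)·16 + (3/31)·25
     = 228/31

228/31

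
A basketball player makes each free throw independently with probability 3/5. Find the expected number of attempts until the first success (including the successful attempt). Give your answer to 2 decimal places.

1.67

For a geometric distribution, E[trials] = 1/p = 1/(3/5) = 5/3.
≈ 1.67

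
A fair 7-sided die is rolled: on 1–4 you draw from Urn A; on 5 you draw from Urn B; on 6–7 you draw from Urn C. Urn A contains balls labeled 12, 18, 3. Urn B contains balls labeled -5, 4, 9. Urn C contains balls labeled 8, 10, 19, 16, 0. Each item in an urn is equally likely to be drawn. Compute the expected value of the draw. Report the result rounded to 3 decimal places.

E[X | Urn A] = (12 + 18 + 3)/3 = 11
E[X | Urn B] = (-5 + 4 + 9)/3 = 8/3
E[X | Urn C] = (8 + 10 + 19 + 16 + 0)/5 = 53/5
E[X] = (4/7)·11 + (1/7)·8/3 + (2/7)·53/5 = 1018/105 ≈ 9.695

9.695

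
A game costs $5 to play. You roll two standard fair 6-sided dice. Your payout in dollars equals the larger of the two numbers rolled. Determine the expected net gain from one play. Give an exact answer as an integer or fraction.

Distribution of the larger of the two numbers rolled: 1 w.p. 1/36, 2 w.p. 1/12, 3 w.p. 5/36, 4 w.p. 7/36, 5 w.p. 1/4, 6 w.p. 11/36
E[payout] = (1/36)·1 + (1/12)·2 + (5/36)·3 + (7/36)·4 + (1/4)·5 + (11/36)·6 = 161/36
Expected profit = 161/36 − 5 = -19/36

-19/36 dollars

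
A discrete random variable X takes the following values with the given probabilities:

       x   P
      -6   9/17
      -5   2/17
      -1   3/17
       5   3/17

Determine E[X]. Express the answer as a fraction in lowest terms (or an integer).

E[X] = (9/17)·(-6) + (2/17)·(-5) + (3/17)·(-1) + (3/17)·5
     = -52/17

-52/17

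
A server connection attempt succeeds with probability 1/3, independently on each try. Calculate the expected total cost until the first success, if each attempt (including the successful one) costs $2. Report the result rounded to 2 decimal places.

E[#attempts] = 1/p = 3; E[cost] = 2·3 = 6.
≈ 6.00

$6.00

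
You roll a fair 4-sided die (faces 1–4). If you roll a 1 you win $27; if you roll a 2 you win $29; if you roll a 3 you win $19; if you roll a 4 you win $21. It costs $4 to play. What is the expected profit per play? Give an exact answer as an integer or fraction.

E[payout] = (1/4)·19 + (1/4)·21 + (1/4)·27 + (1/4)·29 = 24
Expected profit = 24 − 4 = 20

$20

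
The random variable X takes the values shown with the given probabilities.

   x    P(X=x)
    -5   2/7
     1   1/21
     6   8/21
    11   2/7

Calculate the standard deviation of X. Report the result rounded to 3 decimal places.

E[X] = 85/21, E[X²] = 1165/21
Var(X) = E[X²] − (E[X])² = 1165/21 − 7225/441 = 17240/441
SD(X) = √(17240/441) ≈ 6.252

6.252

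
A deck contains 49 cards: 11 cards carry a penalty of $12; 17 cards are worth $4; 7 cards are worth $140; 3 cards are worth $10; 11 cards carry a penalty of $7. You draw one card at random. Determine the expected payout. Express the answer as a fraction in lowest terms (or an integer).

869/49 dollars

E[payout] = (11/49)·(-12) + (17/49)·4 + (7/49)·140 + (3/49)·10 + (11/49)·(-7) = 869/49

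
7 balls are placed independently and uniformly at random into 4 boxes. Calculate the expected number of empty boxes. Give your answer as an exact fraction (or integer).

Let Xⱼ=1 if box j is empty. P(Xⱼ=1) = ((4-1)/4)^7 = 2187/16384.
By linearity, E[#empty] = 4·2187/16384 = 2187/4096.

2187/4096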